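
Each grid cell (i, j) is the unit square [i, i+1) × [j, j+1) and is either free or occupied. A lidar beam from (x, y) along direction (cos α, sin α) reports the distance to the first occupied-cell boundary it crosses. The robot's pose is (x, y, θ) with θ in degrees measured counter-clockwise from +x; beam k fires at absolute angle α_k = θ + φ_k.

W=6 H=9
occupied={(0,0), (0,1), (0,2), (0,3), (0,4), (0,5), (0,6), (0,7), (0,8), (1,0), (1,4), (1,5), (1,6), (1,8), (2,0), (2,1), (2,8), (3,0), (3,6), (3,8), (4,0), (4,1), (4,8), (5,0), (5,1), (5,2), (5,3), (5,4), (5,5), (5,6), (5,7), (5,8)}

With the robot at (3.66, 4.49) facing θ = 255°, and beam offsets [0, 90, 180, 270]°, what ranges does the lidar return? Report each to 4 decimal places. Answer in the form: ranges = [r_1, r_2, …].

beam 1: φ=0°, α=255°
  cosα=-0.2588 sinα=-0.9659 | (3,4) | tMaxX 2.5500 tMaxY 0.5073 | tΔX 3.8637 tΔY 1.0353
    t=0.5073 [y] (3,3)
    t=1.5426 [y] (3,2)
    t=2.5500 [x] (2,2)
    t=2.5778 [y] (2,1) — stop
  → r_1 = 2.5778
beam 2: φ=90°, α=345°
  cosα=0.9659 sinα=-0.2588 | (3,4) | tMaxX 0.3520 tMaxY 1.8932 | tΔX 1.0353 tΔY 3.8637
    t=0.3520 [x] (4,4)
    t=1.3873 [x] (5,4) — stop
  → r_2 = 1.3873
beam 3: φ=180°, α=75°
  cosα=0.2588 sinα=0.9659 | (3,4) | tMaxX 1.3137 tMaxY 0.5280 | tΔX 3.8637 tΔY 1.0353
    t=0.5280 [y] (3,5)
    t=1.3137 [x] (4,5)
    t=1.5633 [y] (4,6)
    t=2.5985 [y] (4,7)
    t=3.6338 [y] (4,8) — stop
  → r_3 = 3.6338
beam 4: φ=270°, α=165°
  cosα=-0.9659 sinα=0.2588 | (3,4) | tMaxX 0.6833 tMaxY 1.9705 | tΔX 1.0353 tΔY 3.8637
    t=0.6833 [x] (2,4)
    t=1.7186 [x] (1,4) — stop
  → r_4 = 1.7186

ranges = [2.5778, 1.3873, 3.6338, 1.7186]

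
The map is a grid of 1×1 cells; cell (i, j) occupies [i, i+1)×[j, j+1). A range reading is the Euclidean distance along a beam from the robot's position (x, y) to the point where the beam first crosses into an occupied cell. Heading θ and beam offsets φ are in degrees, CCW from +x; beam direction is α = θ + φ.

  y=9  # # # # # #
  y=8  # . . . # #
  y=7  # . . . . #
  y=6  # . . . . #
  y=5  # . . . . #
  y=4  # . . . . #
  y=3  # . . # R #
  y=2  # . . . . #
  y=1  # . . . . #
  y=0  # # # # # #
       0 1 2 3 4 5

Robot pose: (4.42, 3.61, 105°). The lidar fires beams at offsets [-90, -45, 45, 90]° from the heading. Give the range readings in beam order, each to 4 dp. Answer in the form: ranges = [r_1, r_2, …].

beam 1: φ=-90°, α=15°
  cosα=0.9659 sinα=0.2588 | (4,3) | tMaxX 0.6005 tMaxY 1.5068 | tΔX 1.0353 tΔY 3.8637
    t=0.6005 [x] (5,3) — stop
  → r_1 = 0.6005
beam 2: φ=-45°, α=60°
  cosα=0.5000 sinα=0.8660 | (4,3) | tMaxX 1.1600 tMaxY 0.4503 | tΔX 2.0000 tΔY 1.1547
    t=0.4503 [y] (4,4)
    t=1.1600 [x] (5,4) — stop
  → r_2 = 1.1600
beam 3: φ=45°, α=150°
  cosα=-0.8660 sinα=0.5000 | (4,3) | tMaxX 0.4850 tMaxY 0.7800 | tΔX 1.1547 tΔY 2.0000
    t=0.4850 [x] (3,3) — stop
  → r_3 = 0.4850
beam 4: φ=90°, α=195°
  cosα=-0.9659 sinα=-0.2588 | (4,3) | tMaxX 0.4348 tMaxY 2.3569 | tΔX 1.0353 tΔY 3.8637
    t=0.4348 [x] (3,3) — stop
  → r_4 = 0.4348

ranges = [0.6005, 1.1600, 0.4850, 0.4348]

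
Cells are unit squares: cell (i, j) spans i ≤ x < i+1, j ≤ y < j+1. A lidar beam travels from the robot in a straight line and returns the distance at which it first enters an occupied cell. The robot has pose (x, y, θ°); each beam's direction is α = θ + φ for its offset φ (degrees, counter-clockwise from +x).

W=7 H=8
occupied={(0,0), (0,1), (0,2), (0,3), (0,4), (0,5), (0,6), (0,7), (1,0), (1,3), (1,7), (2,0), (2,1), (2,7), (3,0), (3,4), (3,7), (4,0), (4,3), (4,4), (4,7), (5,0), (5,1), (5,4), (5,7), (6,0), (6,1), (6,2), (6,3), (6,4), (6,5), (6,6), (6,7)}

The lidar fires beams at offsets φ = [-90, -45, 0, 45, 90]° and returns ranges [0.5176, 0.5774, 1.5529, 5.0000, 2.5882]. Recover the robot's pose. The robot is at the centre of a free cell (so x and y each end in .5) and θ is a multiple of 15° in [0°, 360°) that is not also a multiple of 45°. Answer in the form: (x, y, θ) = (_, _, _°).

(x, y, θ) = (1.5, 4.5, 345°)

Candidates: 23 free-cell centres × 16 headings = 368 poses. Raycast each; keep the one whose scan matches to 4 dp.
  (4.5, 5.5, 120°): beam 1 = 1.7321 ≠ 0.5176 ✗
  (4.5, 1.5, 255°): beam 1 = 1.5529 ≠ 0.5176 ✗
  (1.5, 1.5, 15°): beam 3 = 0.5176 ≠ 1.5529 ✗
  …
  (1.5, 4.5, 345°): r_1=0.5176, r_2=0.5774, r_3=1.5529, r_4=5.0000, r_5=2.5882 — all match ✓
No second candidate reproduces the full scan.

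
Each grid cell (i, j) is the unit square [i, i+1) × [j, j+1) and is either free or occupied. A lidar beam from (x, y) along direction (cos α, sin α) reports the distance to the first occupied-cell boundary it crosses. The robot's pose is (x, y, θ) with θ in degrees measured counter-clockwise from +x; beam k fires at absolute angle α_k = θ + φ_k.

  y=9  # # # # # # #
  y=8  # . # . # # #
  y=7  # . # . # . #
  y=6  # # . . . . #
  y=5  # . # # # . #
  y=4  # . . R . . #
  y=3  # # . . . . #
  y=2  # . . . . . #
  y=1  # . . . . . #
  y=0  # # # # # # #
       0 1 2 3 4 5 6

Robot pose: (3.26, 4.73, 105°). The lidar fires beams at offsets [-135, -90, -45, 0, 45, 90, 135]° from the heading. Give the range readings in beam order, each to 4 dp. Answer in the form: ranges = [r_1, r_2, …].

beam 1: φ=-135°, α=330°
  direction (0.8660, -0.5000); cell (3,4); t to first gridline: x 0.8545, y 1.4600 (then +1.1547 / +2.0000)
    (4,4) via x @ 0.8545
    (4,3) via y @ 1.4600
    (5,3) via x @ 2.0092
    (6,3) via x @ 3.1639  # hit
  → r_1 = 3.1639
beam 2: φ=-90°, α=15°
  direction (0.9659, 0.2588); cell (3,4); t to first gridline: x 0.7661, y 1.0432 (then +1.0353 / +3.8637)
    (4,4) via x @ 0.7661
    (4,5) via y @ 1.0432  # hit
  → r_2 = 1.0432
beam 3: φ=-45°, α=60°
  direction (0.5000, 0.8660); cell (3,4); t to first gridline: x 1.4800, y 0.3118 (then +2.0000 / +1.1547)
    (3,5) via y @ 0.3118  # hit
  → r_3 = 0.3118
beam 4: φ=0°, α=105°
  direction (-0.2588, 0.9659); cell (3,4); t to first gridline: x 1.0046, y 0.2795 (then +3.8637 / +1.0353)
    (3,5) via y @ 0.2795  # hit
  → r_4 = 0.2795
beam 5: φ=45°, α=150°
  direction (-0.8660, 0.5000); cell (3,4); t to first gridline: x 0.3002, y 0.5400 (then +1.1547 / +2.0000)
    (2,4) via x @ 0.3002
    (2,5) via y @ 0.5400  # hit
  → r_5 = 0.5400
beam 6: φ=90°, α=195°
  direction (-0.9659, -0.2588); cell (3,4); t to first gridline: x 0.2692, y 2.8205 (then +1.0353 / +3.8637)
    (2,4) via x @ 0.2692
    (1,4) via x @ 1.3044
    (0,4) via x @ 2.3397  # hit
  → r_6 = 2.3397
beam 7: φ=135°, α=240°
  direction (-0.5000, -0.8660); cell (3,4); t to first gridline: x 0.5200, y 0.8429 (then +2.0000 / +1.1547)
    (2,4) via x @ 0.5200
    (2,3) via y @ 0.8429
    (2,2) via y @ 1.9976
    (1,2) via x @ 2.5200
    (1,1) via y @ 3.1523
    (1,0) via y @ 4.3070  # hit
  → r_7 = 4.3070

ranges = [3.1639, 1.0432, 0.3118, 0.2795, 0.5400, 2.3397, 4.3070]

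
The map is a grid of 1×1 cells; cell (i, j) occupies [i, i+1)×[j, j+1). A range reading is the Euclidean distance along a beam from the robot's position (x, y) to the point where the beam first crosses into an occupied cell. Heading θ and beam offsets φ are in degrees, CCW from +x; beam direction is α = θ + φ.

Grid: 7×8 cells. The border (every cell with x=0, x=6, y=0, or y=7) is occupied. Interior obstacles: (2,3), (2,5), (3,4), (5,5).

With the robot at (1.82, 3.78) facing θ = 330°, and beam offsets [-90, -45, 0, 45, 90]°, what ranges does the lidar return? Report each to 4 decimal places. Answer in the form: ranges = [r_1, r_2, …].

beam 1: φ=-90°, α=240°
  d=(-0.5000,-0.8660)  start (1,3)  tX=1.6400 tY=0.9007  stride 1/|dx|=2.0000 1/|dy|=1.1547
    cross y-line → (1,2), t=0.9007
    cross x-line → (0,2), t=1.6400 (wall)
  → r_1 = 1.6400
beam 2: φ=-45°, α=285°
  d=(0.2588,-0.9659)  start (1,3)  tX=0.6955 tY=0.8075  stride 1/|dx|=3.8637 1/|dy|=1.0353
    cross x-line → (2,3), t=0.6955 (wall)
  → r_2 = 0.6955
beam 3: φ=0°, α=330°
  d=(0.8660,-0.5000)  start (1,3)  tX=0.2078 tY=1.5600  stride 1/|dx|=1.1547 1/|dy|=2.0000
    cross x-line → (2,3), t=0.2078 (wall)
  → r_3 = 0.2078
beam 4: φ=45°, α=15°
  d=(0.9659,0.2588)  start (1,3)  tX=0.1863 tY=0.8500  stride 1/|dx|=1.0353 1/|dy|=3.8637
    cross x-line → (2,3), t=0.1863 (wall)
  → r_4 = 0.1863
beam 5: φ=90°, α=60°
  d=(0.5000,0.8660)  start (1,3)  tX=0.3600 tY=0.2540  stride 1/|dx|=2.0000 1/|dy|=1.1547
    cross y-line → (1,4), t=0.2540
    cross x-line → (2,4), t=0.3600
    cross y-line → (2,5), t=1.4087 (wall)
  → r_5 = 1.4087

ranges = [1.6400, 0.6955, 0.2078, 0.1863, 1.4087]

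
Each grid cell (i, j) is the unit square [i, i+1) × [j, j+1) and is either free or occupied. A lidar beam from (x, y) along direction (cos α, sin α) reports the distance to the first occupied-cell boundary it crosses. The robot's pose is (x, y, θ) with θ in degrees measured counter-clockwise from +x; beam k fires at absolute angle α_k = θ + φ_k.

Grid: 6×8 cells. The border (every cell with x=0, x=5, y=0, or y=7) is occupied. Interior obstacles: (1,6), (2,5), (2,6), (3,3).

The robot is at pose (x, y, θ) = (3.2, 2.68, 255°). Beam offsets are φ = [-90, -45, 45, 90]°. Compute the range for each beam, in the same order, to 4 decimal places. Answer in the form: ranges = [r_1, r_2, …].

beam 1: φ=-90°, α=165°
  direction (-0.9659, 0.2588); cell (3,2); t to first gridline: x 0.2071, y 1.2364 (then +1.0353 / +3.8637)
    (2,2) via x @ 0.2071
    (2,3) via y @ 1.2364
    (1,3) via x @ 1.2423
    (0,3) via x @ 2.2776  # hit
  → r_1 = 2.2776
beam 2: φ=-45°, α=210°
  direction (-0.8660, -0.5000); cell (3,2); t to first gridline: x 0.2309, y 1.3600 (then +1.1547 / +2.0000)
    (2,2) via x @ 0.2309
    (2,1) via y @ 1.3600
    (1,1) via x @ 1.3856
    (0,1) via x @ 2.5403  # hit
  → r_2 = 2.5403
beam 3: φ=45°, α=300°
  direction (0.5000, -0.8660); cell (3,2); t to first gridline: x 1.6000, y 0.7852 (then +2.0000 / +1.1547)
    (3,1) via y @ 0.7852
    (4,1) via x @ 1.6000
    (4,0) via y @ 1.9399  # hit
  → r_3 = 1.9399
beam 4: φ=90°, α=345°
  direction (0.9659, -0.2588); cell (3,2); t to first gridline: x 0.8282, y 2.6273 (then +1.0353 / +3.8637)
    (4,2) via x @ 0.8282
    (5,2) via x @ 1.8635  # hit
  → r_4 = 1.8635

ranges = [2.2776, 2.5403, 1.9399, 1.8635]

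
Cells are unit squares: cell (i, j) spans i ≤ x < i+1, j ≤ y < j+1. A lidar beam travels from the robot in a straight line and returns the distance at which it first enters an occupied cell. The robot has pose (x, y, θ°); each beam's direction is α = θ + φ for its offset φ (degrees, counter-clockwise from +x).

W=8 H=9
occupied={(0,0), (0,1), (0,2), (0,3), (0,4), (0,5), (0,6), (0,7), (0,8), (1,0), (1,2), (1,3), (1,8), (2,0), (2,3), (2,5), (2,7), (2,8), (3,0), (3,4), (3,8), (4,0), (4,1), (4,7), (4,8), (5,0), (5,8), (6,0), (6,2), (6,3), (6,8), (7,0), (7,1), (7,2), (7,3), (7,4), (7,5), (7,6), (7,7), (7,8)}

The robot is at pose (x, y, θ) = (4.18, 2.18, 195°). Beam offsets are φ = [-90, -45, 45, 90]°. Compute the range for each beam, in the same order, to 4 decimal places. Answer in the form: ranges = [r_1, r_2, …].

beam 1: φ=-90°, α=105°
  d=(-0.2588,0.9659)  start (4,2)  tX=0.6955 tY=0.8489  stride 1/|dx|=3.8637 1/|dy|=1.0353
    cross x-line → (3,2), t=0.6955
    cross y-line → (3,3), t=0.8489
    cross y-line → (3,4), t=1.8842 (wall)
  → r_1 = 1.8842
beam 2: φ=-45°, α=150°
  d=(-0.8660,0.5000)  start (4,2)  tX=0.2078 tY=1.6400  stride 1/|dx|=1.1547 1/|dy|=2.0000
    cross x-line → (3,2), t=0.2078
    cross x-line → (2,2), t=1.3625
    cross y-line → (2,3), t=1.6400 (wall)
  → r_2 = 1.6400
beam 3: φ=45°, α=240°
  d=(-0.5000,-0.8660)  start (4,2)  tX=0.3600 tY=0.2078  stride 1/|dx|=2.0000 1/|dy|=1.1547
    cross y-line → (4,1), t=0.2078 (wall)
  → r_3 = 0.2078
beam 4: φ=90°, α=285°
  d=(0.2588,-0.9659)  start (4,2)  tX=3.1682 tY=0.1863  stride 1/|dx|=3.8637 1/|dy|=1.0353
    cross y-line → (4,1), t=0.1863 (wall)
  → r_4 = 0.1863

ranges = [1.8842, 1.6400, 0.2078, 0.1863]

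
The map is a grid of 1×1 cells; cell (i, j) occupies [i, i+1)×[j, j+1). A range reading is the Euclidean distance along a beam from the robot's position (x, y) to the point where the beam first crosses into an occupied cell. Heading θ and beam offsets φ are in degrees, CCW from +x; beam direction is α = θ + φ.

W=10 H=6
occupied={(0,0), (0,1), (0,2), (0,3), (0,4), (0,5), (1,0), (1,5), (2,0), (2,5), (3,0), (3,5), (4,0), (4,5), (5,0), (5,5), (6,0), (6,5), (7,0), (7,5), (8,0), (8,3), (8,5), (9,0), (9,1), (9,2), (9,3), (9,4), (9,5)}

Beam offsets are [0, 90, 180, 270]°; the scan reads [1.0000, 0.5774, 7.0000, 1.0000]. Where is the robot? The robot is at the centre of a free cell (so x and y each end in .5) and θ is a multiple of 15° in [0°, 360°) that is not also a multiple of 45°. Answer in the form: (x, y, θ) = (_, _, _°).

Candidates: 31 free-cell centres × 16 headings = 496 poses. Raycast each; keep the one whose scan matches to 4 dp.
  (5.5, 1.5, 240°): beam 1 = 0.5774 ≠ 1.0000 ✗
  (2.5, 4.5, 330°): beam 1 = 7.0000 ≠ 1.0000 ✗
  (1.5, 4.5, 285°): beam 1 = 3.6235 ≠ 1.0000 ✗
  …
  (7.5, 4.5, 30°): r_1=1.0000, r_2=0.5774, r_3=7.0000, r_4=1.0000 — all match ✓
Unique over the lattice → pose = (7.5, 4.5, 30°).

(x, y, θ) = (7.5, 4.5, 30°)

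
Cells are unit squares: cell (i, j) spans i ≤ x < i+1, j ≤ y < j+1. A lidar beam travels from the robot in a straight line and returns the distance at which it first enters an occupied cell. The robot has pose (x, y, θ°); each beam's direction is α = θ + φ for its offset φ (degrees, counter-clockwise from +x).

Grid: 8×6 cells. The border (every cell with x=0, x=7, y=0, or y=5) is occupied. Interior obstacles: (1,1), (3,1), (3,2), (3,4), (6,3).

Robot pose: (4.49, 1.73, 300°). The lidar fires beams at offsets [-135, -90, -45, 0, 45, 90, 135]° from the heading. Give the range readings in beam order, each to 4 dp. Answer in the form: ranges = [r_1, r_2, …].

ranges = [0.5073, 0.5658, 0.7558, 0.8429, 2.5985, 2.5400, 3.3854]

beam 1: φ=-135°, α=165°
  direction (-0.9659, 0.2588); cell (4,1); t to first gridline: x 0.5073, y 1.0432 (then +1.0353 / +3.8637)
    (3,1) via x @ 0.5073  # hit
  → r_1 = 0.5073
beam 2: φ=-90°, α=210°
  direction (-0.8660, -0.5000); cell (4,1); t to first gridline: x 0.5658, y 1.4600 (then +1.1547 / +2.0000)
    (3,1) via x @ 0.5658  # hit
  → r_2 = 0.5658
beam 3: φ=-45°, α=255°
  direction (-0.2588, -0.9659); cell (4,1); t to first gridline: x 1.8932, y 0.7558 (then +3.8637 / +1.0353)
    (4,0) via y @ 0.7558  # hit
  → r_3 = 0.7558
beam 4: φ=0°, α=300°
  direction (0.5000, -0.8660); cell (4,1); t to first gridline: x 1.0200, y 0.8429 (then +2.0000 / +1.1547)
    (4,0) via y @ 0.8429  # hit
  → r_4 = 0.8429
beam 5: φ=45°, α=345°
  direction (0.9659, -0.2588); cell (4,1); t to first gridline: x 0.5280, y 2.8205 (then +1.0353 / +3.8637)
    (5,1) via x @ 0.5280
    (6,1) via x @ 1.5633
    (7,1) via x @ 2.5985  # hit
  → r_5 = 2.5985
beam 6: φ=90°, α=30°
  direction (0.8660, 0.5000); cell (4,1); t to first gridline: x 0.5889, y 0.5400 (then +1.1547 / +2.0000)
    (4,2) via y @ 0.5400
    (5,2) via x @ 0.5889
    (6,2) via x @ 1.7436
    (6,3) via y @ 2.5400  # hit
  → r_6 = 2.5400
beam 7: φ=135°, α=75°
  direction (0.2588, 0.9659); cell (4,1); t to first gridline: x 1.9705, y 0.2795 (then +3.8637 / +1.0353)
    (4,2) via y @ 0.2795
    (4,3) via y @ 1.3148
    (5,3) via x @ 1.9705
    (5,4) via y @ 2.3501
    (5,5) via y @ 3.3854  # hit
  → r_7 = 3.3854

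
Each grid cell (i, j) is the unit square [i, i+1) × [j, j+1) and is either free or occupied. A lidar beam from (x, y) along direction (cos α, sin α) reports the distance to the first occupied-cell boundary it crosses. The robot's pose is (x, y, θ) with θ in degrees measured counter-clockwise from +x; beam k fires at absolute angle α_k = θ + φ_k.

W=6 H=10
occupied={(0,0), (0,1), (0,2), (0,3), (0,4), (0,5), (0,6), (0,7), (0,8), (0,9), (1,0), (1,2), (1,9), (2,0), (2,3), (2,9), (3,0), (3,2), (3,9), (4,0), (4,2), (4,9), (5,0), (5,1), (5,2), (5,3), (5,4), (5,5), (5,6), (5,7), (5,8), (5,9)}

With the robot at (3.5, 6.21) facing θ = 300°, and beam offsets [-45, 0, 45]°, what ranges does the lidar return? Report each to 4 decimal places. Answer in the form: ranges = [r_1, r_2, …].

ranges = [2.2880, 3.0000, 1.5529]

beam 1: φ=-45°, α=255°
  cosα=-0.2588 sinα=-0.9659 | (3,6) | tMaxX 1.9319 tMaxY 0.2174 | tΔX 3.8637 tΔY 1.0353
    t=0.2174 [y] (3,5)
    t=1.2527 [y] (3,4)
    t=1.9319 [x] (2,4)
    t=2.2880 [y] (2,3) — stop
  → r_1 = 2.2880
beam 2: φ=0°, α=300°
  cosα=0.5000 sinα=-0.8660 | (3,6) | tMaxX 1.0000 tMaxY 0.2425 | tΔX 2.0000 tΔY 1.1547
    t=0.2425 [y] (3,5)
    t=1.0000 [x] (4,5)
    t=1.3972 [y] (4,4)
    t=2.5519 [y] (4,3)
    t=3.0000 [x] (5,3) — stop
  → r_2 = 3.0000
beam 3: φ=45°, α=345°
  cosα=0.9659 sinα=-0.2588 | (3,6) | tMaxX 0.5176 tMaxY 0.8114 | tΔX 1.0353 tΔY 3.8637
    t=0.5176 [x] (4,6)
    t=0.8114 [y] (4,5)
    t=1.5529 [x] (5,5) — stop
  → r_3 = 1.5529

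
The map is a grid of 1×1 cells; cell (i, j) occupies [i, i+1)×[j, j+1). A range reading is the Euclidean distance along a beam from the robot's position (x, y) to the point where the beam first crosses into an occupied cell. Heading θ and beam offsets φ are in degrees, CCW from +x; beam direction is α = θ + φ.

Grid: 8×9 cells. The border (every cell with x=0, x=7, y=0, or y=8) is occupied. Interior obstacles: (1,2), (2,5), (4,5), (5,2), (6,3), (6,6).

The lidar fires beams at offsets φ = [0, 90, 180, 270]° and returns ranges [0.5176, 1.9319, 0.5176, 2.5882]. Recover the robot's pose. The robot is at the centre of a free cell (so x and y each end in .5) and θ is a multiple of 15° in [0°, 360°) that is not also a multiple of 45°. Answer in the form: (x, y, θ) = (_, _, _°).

The pose lattice has 36·16 = 576 candidates. Test each by forward raycasting.
  (2.5, 7.5, 210°): beam 1 = 1.7321 ≠ 0.5176 ✗
  (3.5, 4.5, 285°): beam 1 = 3.6235 ≠ 0.5176 ✗
  (3.5, 1.5, 120°): beam 1 = 5.0000 ≠ 0.5176 ✗
  (3.5, 4.5, 240°): beam 1 = 4.0415 ≠ 0.5176 ✗
  …
  (1.5, 5.5, 165°): r_1=0.5176, r_2=1.9319, r_3=0.5176, r_4=2.5882 — all match ✓
Only this pose fits every beam.

(x, y, θ) = (1.5, 5.5, 165°)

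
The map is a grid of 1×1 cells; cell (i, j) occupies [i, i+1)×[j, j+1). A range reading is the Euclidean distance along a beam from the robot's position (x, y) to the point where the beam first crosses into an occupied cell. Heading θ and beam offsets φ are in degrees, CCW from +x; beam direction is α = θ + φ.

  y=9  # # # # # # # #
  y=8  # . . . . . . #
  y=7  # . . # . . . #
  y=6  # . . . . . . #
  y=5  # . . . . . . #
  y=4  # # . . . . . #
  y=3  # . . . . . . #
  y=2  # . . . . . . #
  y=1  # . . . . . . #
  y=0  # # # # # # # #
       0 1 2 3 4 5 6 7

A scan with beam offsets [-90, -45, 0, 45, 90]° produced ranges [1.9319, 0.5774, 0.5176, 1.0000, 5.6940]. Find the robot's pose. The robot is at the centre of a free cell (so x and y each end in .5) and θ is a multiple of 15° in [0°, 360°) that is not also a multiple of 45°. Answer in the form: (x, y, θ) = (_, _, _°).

(x, y, θ) = (6.5, 3.5, 15°)

The pose lattice has 46·16 = 736 candidates. Test each by forward raycasting.
  (2.5, 5.5, 330°): beam 1 = 1.0000 ≠ 1.9319 ✗
  (2.5, 8.5, 105°): beam 5 = 1.5529 ≠ 5.6940 ✗
  (6.5, 7.5, 300°): beam 1 = 5.1962 ≠ 1.9319 ✗
  (2.5, 5.5, 120°): beam 1 = 5.1962 ≠ 1.9319 ✗
  (5.5, 4.5, 210°): beam 1 = 3.0000 ≠ 1.9319 ✗
  …
  (6.5, 3.5, 15°): r_1=1.9319, r_2=0.5774, r_3=0.5176, r_4=1.0000, r_5=5.6940 — all match ✓
Unique over the lattice → pose = (6.5, 3.5, 15°).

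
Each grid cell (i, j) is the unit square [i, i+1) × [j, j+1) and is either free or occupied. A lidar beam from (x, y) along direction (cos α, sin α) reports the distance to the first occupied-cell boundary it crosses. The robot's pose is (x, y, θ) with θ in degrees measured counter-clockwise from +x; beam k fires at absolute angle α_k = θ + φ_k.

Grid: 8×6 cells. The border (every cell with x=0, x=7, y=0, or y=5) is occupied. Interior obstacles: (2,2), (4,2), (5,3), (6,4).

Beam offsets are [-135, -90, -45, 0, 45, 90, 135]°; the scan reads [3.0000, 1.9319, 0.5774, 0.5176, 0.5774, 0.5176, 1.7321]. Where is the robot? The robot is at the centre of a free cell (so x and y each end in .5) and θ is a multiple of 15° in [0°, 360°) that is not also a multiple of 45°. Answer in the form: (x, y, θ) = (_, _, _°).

Enumerate (i+0.5, j+0.5, θ) over the 20 free cells and 16 admissible headings. For each, cast all 7 beams and compare to the given ranges.
  (5.5, 2.5, 285°): beam 1 = 0.5774 ≠ 3.0000 ✗
  (3.5, 3.5, 285°): beam 1 = 2.8868 ≠ 3.0000 ✗
  (5.5, 1.5, 300°): beam 1 = 2.5882 ≠ 3.0000 ✗
  (1.5, 1.5, 285°): beam 1 = 0.5774 ≠ 3.0000 ✗
  …
  (4.5, 3.5, 285°): r_1=3.0000, r_2=1.9319, r_3=0.5774, r_4=0.5176, r_5=0.5774, r_6=0.5176, r_7=1.7321 — all match ✓
Unique over the lattice → pose = (4.5, 3.5, 285°).

(x, y, θ) = (4.5, 3.5, 285°)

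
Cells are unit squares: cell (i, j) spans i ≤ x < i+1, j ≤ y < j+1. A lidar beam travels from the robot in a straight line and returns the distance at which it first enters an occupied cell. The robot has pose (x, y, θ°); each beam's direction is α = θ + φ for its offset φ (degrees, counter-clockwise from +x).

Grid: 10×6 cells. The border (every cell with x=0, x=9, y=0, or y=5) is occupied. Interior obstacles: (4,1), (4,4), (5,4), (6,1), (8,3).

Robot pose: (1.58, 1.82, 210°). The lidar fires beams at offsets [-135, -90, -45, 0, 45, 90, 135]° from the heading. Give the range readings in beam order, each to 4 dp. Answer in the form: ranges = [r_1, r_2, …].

beam 1: φ=-135°, α=75°
  d=(0.2588,0.9659)  start (1,1)  tX=1.6228 tY=0.1863  stride 1/|dx|=3.8637 1/|dy|=1.0353
    cross y-line → (1,2), t=0.1863
    cross y-line → (1,3), t=1.2216
    cross x-line → (2,3), t=1.6228
    cross y-line → (2,4), t=2.2569
    cross y-line → (2,5), t=3.2922 (wall)
  → r_1 = 3.2922
beam 2: φ=-90°, α=120°
  d=(-0.5000,0.8660)  start (1,1)  tX=1.1600 tY=0.2078  stride 1/|dx|=2.0000 1/|dy|=1.1547
    cross y-line → (1,2), t=0.2078
    cross x-line → (0,2), t=1.1600 (wall)
  → r_2 = 1.1600
beam 3: φ=-45°, α=165°
  d=(-0.9659,0.2588)  start (1,1)  tX=0.6005 tY=0.6955  stride 1/|dx|=1.0353 1/|dy|=3.8637
    cross x-line → (0,1), t=0.6005 (wall)
  → r_3 = 0.6005
beam 4: φ=0°, α=210°
  d=(-0.8660,-0.5000)  start (1,1)  tX=0.6697 tY=1.6400  stride 1/|dx|=1.1547 1/|dy|=2.0000
    cross x-line → (0,1), t=0.6697 (wall)
  → r_4 = 0.6697
beam 5: φ=45°, α=255°
  d=(-0.2588,-0.9659)  start (1,1)  tX=2.2409 tY=0.8489  stride 1/|dx|=3.8637 1/|dy|=1.0353
    cross y-line → (1,0), t=0.8489 (wall)
  → r_5 = 0.8489
beam 6: φ=90°, α=300°
  d=(0.5000,-0.8660)  start (1,1)  tX=0.8400 tY=0.9469  stride 1/|dx|=2.0000 1/|dy|=1.1547
    cross x-line → (2,1), t=0.8400
    cross y-line → (2,0), t=0.9469 (wall)
  → r_6 = 0.9469
beam 7: φ=135°, α=345°
  d=(0.9659,-0.2588)  start (1,1)  tX=0.4348 tY=3.1682  stride 1/|dx|=1.0353 1/|dy|=3.8637
    cross x-line → (2,1), t=0.4348
    cross x-line → (3,1), t=1.4701
    cross x-line → (4,1), t=2.5054 (wall)
  → r_7 = 2.5054

ranges = [3.2922, 1.1600, 0.6005, 0.6697, 0.8489, 0.9469, 2.5054]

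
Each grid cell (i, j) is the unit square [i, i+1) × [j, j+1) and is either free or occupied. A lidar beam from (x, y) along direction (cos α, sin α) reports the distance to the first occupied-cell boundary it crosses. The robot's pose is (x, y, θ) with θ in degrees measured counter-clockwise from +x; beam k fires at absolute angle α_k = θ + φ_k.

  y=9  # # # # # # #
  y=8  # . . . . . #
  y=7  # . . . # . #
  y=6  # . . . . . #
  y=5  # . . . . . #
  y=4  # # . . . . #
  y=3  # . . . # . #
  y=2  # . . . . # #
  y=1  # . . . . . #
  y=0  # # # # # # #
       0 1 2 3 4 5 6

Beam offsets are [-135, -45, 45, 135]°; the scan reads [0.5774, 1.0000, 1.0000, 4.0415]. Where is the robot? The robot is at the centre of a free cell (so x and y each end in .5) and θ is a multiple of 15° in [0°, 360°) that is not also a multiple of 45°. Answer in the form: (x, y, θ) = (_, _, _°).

(x, y, θ) = (4.5, 1.5, 15°)

Candidates: 36 free-cell centres × 16 headings = 576 poses. Raycast each; keep the one whose scan matches to 4 dp.
  (4.5, 2.5, 285°): beam 1 = 3.0000 ≠ 0.5774 ✗
  (5.5, 1.5, 105°): beam 2 = 0.5774 ≠ 1.0000 ✗
  (3.5, 6.5, 165°): beam 1 = 1.0000 ≠ 0.5774 ✗
  …
  (4.5, 1.5, 15°): r_1=0.5774, r_2=1.0000, r_3=1.0000, r_4=4.0415 — all match ✓
Unique over the lattice → pose = (4.5, 1.5, 15°).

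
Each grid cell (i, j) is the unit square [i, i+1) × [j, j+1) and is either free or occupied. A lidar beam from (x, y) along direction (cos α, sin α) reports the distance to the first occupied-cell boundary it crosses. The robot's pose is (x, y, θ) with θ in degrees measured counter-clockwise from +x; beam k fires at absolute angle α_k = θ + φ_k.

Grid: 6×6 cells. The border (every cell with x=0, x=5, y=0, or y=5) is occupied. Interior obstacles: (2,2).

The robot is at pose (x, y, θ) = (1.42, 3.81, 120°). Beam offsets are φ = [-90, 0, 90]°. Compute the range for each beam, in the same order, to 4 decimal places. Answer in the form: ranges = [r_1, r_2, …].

ranges = [2.3800, 0.8400, 0.4850]

beam 1: φ=-90°, α=30°
  dir = (cos 30°, sin 30°) = (0.8660, 0.5000); from cell (1,3)
  next x-line at t=0.6697, next y-line at t=0.3800; Δt_x=1.1547, Δt_y=2.0000
    y: enter (1,4) at t=0.3800
    x: enter (2,4) at t=0.6697
    x: enter (3,4) at t=1.8244
    y: enter (3,5) at t=2.3800 ← occupied
  → r_1 = 2.3800
beam 2: φ=0°, α=120°
  dir = (cos 120°, sin 120°) = (-0.5000, 0.8660); from cell (1,3)
  next x-line at t=0.8400, next y-line at t=0.2194; Δt_x=2.0000, Δt_y=1.1547
    y: enter (1,4) at t=0.2194
    x: enter (0,4) at t=0.8400 ← occupied
  → r_2 = 0.8400
beam 3: φ=90°, α=210°
  dir = (cos 210°, sin 210°) = (-0.8660, -0.5000); from cell (1,3)
  next x-line at t=0.4850, next y-line at t=1.6200; Δt_x=1.1547, Δt_y=2.0000
    x: enter (0,3) at t=0.4850 ← occupied
  → r_3 = 0.4850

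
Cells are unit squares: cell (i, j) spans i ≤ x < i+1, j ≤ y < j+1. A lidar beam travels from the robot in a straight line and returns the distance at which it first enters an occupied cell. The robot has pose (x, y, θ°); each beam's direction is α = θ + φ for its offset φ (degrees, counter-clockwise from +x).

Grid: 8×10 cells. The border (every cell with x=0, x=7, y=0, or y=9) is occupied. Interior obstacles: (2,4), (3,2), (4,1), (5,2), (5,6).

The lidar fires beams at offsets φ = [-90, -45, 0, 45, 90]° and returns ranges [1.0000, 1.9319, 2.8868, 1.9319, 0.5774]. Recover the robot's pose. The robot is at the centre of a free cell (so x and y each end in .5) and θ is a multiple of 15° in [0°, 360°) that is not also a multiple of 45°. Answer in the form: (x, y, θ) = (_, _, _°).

(x, y, θ) = (1.5, 1.5, 60°)

Enumerate (i+0.5, j+0.5, θ) over the 43 free cells and 16 admissible headings. For each, cast all 5 beams and compare to the given ranges.
  (2.5, 2.5, 120°): beam 1 = 0.5774 ≠ 1.0000 ✗
  (2.5, 6.5, 300°): beam 1 = 1.7321 ≠ 1.0000 ✗
  (4.5, 7.5, 150°): beam 1 = 1.7321 ≠ 1.0000 ✗
  (6.5, 8.5, 150°): beam 1 = 0.5774 ≠ 1.0000 ✗
  …
  (1.5, 1.5, 60°): r_1=1.0000, r_2=1.9319, r_3=2.8868, r_4=1.9319, r_5=0.5774 — all match ✓
No second candidate reproduces the full scan.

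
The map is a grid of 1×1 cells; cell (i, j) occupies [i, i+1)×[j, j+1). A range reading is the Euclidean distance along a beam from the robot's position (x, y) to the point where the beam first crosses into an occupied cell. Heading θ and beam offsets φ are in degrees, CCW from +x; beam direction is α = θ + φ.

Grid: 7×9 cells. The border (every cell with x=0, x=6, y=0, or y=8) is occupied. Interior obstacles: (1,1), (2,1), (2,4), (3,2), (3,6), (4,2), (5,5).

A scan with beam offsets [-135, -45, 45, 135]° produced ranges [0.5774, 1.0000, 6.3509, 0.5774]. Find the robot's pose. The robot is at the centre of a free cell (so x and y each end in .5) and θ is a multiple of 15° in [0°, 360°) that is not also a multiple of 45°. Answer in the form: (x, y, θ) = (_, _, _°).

Candidates: 28 free-cell centres × 16 headings = 448 poses. Raycast each; keep the one whose scan matches to 4 dp.
  (1.5, 3.5, 210°): beam 1 = 4.6587 ≠ 0.5774 ✗
  (2.5, 7.5, 15°): beam 1 = 3.0000 ≠ 0.5774 ✗
  (5.5, 3.5, 105°): beam 3 = 2.8868 ≠ 6.3509 ✗
  (1.5, 7.5, 30°): beam 1 = 1.9319 ≠ 0.5774 ✗
  …
  (5.5, 7.5, 195°): r_1=0.5774, r_2=1.0000, r_3=6.3509, r_4=0.5774 — all match ✓
Only this pose fits every beam.

(x, y, θ) = (5.5, 7.5, 195°)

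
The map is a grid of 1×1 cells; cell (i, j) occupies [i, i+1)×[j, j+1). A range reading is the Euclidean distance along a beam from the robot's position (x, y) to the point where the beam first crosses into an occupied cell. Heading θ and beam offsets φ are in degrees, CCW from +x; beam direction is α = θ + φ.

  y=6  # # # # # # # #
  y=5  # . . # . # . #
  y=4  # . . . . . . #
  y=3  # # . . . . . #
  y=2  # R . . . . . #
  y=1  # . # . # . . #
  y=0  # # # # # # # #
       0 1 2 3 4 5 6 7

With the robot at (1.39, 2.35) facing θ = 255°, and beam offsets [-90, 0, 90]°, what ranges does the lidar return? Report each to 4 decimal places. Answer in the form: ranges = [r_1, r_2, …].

ranges = [0.4038, 1.3976, 1.3523]

beam 1: φ=-90°, α=165°
  direction (-0.9659, 0.2588); cell (1,2); t to first gridline: x 0.4038, y 2.5114 (then +1.0353 / +3.8637)
    (0,2) via x @ 0.4038  # hit
  → r_1 = 0.4038
beam 2: φ=0°, α=255°
  direction (-0.2588, -0.9659); cell (1,2); t to first gridline: x 1.5068, y 0.3623 (then +3.8637 / +1.0353)
    (1,1) via y @ 0.3623
    (1,0) via y @ 1.3976  # hit
  → r_2 = 1.3976
beam 3: φ=90°, α=345°
  direction (0.9659, -0.2588); cell (1,2); t to first gridline: x 0.6315, y 1.3523 (then +1.0353 / +3.8637)
    (2,2) via x @ 0.6315
    (2,1) via y @ 1.3523  # hit
  → r_3 = 1.3523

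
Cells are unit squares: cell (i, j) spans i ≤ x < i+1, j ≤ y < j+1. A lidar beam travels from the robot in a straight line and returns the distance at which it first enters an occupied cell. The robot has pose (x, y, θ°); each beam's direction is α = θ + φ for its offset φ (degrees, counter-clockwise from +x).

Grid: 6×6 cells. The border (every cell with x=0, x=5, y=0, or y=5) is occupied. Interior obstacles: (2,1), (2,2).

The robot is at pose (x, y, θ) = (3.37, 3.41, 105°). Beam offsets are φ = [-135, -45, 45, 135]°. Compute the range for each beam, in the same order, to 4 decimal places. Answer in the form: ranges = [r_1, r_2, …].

ranges = [1.8822, 1.8360, 2.7366, 0.7400]

beam 1: φ=-135°, α=330°
  cosα=0.8660 sinα=-0.5000 | (3,3) | tMaxX 0.7275 tMaxY 0.8200 | tΔX 1.1547 tΔY 2.0000
    t=0.7275 [x] (4,3)
    t=0.8200 [y] (4,2)
    t=1.8822 [x] (5,2) — stop
  → r_1 = 1.8822
beam 2: φ=-45°, α=60°
  cosα=0.5000 sinα=0.8660 | (3,3) | tMaxX 1.2600 tMaxY 0.6813 | tΔX 2.0000 tΔY 1.1547
    t=0.6813 [y] (3,4)
    t=1.2600 [x] (4,4)
    t=1.8360 [y] (4,5) — stop
  → r_2 = 1.8360
beam 3: φ=45°, α=150°
  cosα=-0.8660 sinα=0.5000 | (3,3) | tMaxX 0.4272 tMaxY 1.1800 | tΔX 1.1547 tΔY 2.0000
    t=0.4272 [x] (2,3)
    t=1.1800 [y] (2,4)
    t=1.5819 [x] (1,4)
    t=2.7366 [x] (0,4) — stop
  → r_3 = 2.7366
beam 4: φ=135°, α=240°
  cosα=-0.5000 sinα=-0.8660 | (3,3) | tMaxX 0.7400 tMaxY 0.4734 | tΔX 2.0000 tΔY 1.1547
    t=0.4734 [y] (3,2)
    t=0.7400 [x] (2,2) — stop
  → r_4 = 0.7400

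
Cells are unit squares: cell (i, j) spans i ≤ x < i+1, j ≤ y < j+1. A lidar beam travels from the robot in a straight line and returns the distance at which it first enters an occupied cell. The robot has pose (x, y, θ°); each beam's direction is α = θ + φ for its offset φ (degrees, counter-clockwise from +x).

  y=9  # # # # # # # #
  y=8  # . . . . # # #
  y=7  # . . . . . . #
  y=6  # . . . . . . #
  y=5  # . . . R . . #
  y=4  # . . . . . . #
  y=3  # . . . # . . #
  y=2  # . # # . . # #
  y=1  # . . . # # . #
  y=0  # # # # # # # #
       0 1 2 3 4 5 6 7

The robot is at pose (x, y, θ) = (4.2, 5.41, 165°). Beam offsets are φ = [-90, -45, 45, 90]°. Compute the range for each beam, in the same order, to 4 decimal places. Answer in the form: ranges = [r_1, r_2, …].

beam 1: φ=-90°, α=75°
  direction (0.2588, 0.9659); cell (4,5); t to first gridline: x 3.0910, y 0.6108 (then +3.8637 / +1.0353)
    (4,6) via y @ 0.6108
    (4,7) via y @ 1.6461
    (4,8) via y @ 2.6814
    (5,8) via x @ 3.0910  # hit
  → r_1 = 3.0910
beam 2: φ=-45°, α=120°
  direction (-0.5000, 0.8660); cell (4,5); t to first gridline: x 0.4000, y 0.6813 (then +2.0000 / +1.1547)
    (3,5) via x @ 0.4000
    (3,6) via y @ 0.6813
    (3,7) via y @ 1.8360
    (2,7) via x @ 2.4000
    (2,8) via y @ 2.9907
    (2,9) via y @ 4.1454  # hit
  → r_2 = 4.1454
beam 3: φ=45°, α=210°
  direction (-0.8660, -0.5000); cell (4,5); t to first gridline: x 0.2309, y 0.8200 (then +1.1547 / +2.0000)
    (3,5) via x @ 0.2309
    (3,4) via y @ 0.8200
    (2,4) via x @ 1.3856
    (1,4) via x @ 2.5403
    (1,3) via y @ 2.8200
    (0,3) via x @ 3.6950  # hit
  → r_3 = 3.6950
beam 4: φ=90°, α=255°
  direction (-0.2588, -0.9659); cell (4,5); t to first gridline: x 0.7727, y 0.4245 (then +3.8637 / +1.0353)
    (4,4) via y @ 0.4245
    (3,4) via x @ 0.7727
    (3,3) via y @ 1.4597
    (3,2) via y @ 2.4950  # hit
  → r_4 = 2.4950

ranges = [3.0910, 4.1454, 3.6950, 2.4950]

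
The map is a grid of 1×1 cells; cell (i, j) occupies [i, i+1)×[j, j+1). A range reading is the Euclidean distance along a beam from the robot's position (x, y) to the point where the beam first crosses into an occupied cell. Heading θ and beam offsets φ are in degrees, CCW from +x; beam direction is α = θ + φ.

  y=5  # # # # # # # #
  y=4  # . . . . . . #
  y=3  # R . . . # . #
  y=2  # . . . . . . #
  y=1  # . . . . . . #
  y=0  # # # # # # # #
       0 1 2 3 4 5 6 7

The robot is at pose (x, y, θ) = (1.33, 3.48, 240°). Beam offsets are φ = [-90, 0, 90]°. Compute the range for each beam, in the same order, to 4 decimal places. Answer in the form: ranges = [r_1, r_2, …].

ranges = [0.3811, 0.6600, 4.9600]

beam 1: φ=-90°, α=150°
  dir = (cos 150°, sin 150°) = (-0.8660, 0.5000); from cell (1,3)
  next x-line at t=0.3811, next y-line at t=1.0400; Δt_x=1.1547, Δt_y=2.0000
    x: enter (0,3) at t=0.3811 ← occupied
  → r_1 = 0.3811
beam 2: φ=0°, α=240°
  dir = (cos 240°, sin 240°) = (-0.5000, -0.8660); from cell (1,3)
  next x-line at t=0.6600, next y-line at t=0.5543; Δt_x=2.0000, Δt_y=1.1547
    y: enter (1,2) at t=0.5543
    x: enter (0,2) at t=0.6600 ← occupied
  → r_2 = 0.6600
beam 3: φ=90°, α=330°
  dir = (cos 330°, sin 330°) = (0.8660, -0.5000); from cell (1,3)
  next x-line at t=0.7736, next y-line at t=0.9600; Δt_x=1.1547, Δt_y=2.0000
    x: enter (2,3) at t=0.7736
    y: enter (2,2) at t=0.9600
    x: enter (3,2) at t=1.9283
    y: enter (3,1) at t=2.9600
    x: enter (4,1) at t=3.0831
    x: enter (5,1) at t=4.2378
    y: enter (5,0) at t=4.9600 ← occupied
  → r_3 = 4.9600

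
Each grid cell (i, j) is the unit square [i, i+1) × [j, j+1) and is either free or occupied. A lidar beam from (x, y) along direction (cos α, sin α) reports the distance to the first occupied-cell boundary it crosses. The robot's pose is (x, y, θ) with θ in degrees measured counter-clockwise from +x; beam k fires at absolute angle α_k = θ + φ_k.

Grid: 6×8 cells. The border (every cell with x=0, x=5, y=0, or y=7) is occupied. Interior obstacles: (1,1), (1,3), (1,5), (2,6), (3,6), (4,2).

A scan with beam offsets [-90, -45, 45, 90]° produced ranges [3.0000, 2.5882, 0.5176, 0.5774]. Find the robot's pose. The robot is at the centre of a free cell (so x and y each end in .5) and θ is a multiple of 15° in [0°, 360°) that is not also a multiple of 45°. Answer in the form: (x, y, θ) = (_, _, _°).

(x, y, θ) = (2.5, 5.5, 30°)

Enumerate (i+0.5, j+0.5, θ) over the 18 free cells and 16 admissible headings. For each, cast all 4 beams and compare to the given ranges.
  (4.5, 1.5, 210°): beam 1 = 0.5774 ≠ 3.0000 ✗
  (2.5, 1.5, 285°): beam 1 = 0.5176 ≠ 3.0000 ✗
  (2.5, 3.5, 255°): beam 1 = 0.5176 ≠ 3.0000 ✗
  …
  (2.5, 5.5, 30°): r_1=3.0000, r_2=2.5882, r_3=0.5176, r_4=0.5774 — all match ✓
Unique over the lattice → pose = (2.5, 5.5, 30°).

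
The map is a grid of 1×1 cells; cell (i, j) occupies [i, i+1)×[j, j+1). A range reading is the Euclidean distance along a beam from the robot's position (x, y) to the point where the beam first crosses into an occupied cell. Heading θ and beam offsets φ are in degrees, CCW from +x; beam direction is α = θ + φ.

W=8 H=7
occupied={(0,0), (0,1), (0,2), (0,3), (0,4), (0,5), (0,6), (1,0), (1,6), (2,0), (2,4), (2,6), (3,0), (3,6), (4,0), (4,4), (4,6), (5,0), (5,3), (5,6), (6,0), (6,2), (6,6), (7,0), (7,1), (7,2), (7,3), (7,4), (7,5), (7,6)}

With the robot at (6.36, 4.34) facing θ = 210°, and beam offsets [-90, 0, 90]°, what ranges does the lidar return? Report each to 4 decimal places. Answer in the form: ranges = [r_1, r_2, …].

beam 1: φ=-90°, α=120°
  direction (-0.5000, 0.8660); cell (6,4); t to first gridline: x 0.7200, y 0.7621 (then +2.0000 / +1.1547)
    (5,4) via x @ 0.7200
    (5,5) via y @ 0.7621
    (5,6) via y @ 1.9168  # hit
  → r_1 = 1.9168
beam 2: φ=0°, α=210°
  direction (-0.8660, -0.5000); cell (6,4); t to first gridline: x 0.4157, y 0.6800 (then +1.1547 / +2.0000)
    (5,4) via x @ 0.4157
    (5,3) via y @ 0.6800  # hit
  → r_2 = 0.6800
beam 3: φ=90°, α=300°
  direction (0.5000, -0.8660); cell (6,4); t to first gridline: x 1.2800, y 0.3926 (then +2.0000 / +1.1547)
    (6,3) via y @ 0.3926
    (7,3) via x @ 1.2800  # hit
  → r_3 = 1.2800

ranges = [1.9168, 0.6800, 1.2800]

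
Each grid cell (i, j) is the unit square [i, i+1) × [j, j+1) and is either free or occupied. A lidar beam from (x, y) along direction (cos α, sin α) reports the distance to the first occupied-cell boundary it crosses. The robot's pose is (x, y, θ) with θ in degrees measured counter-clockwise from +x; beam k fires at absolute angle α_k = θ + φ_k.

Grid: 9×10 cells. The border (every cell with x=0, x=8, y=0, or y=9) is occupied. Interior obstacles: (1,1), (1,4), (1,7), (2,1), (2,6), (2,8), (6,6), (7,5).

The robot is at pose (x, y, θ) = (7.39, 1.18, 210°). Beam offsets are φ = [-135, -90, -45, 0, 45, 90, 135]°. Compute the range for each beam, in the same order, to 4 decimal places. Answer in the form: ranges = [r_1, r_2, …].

ranges = [2.3569, 8.7800, 6.6154, 0.3600, 0.1863, 0.2078, 0.6315]

beam 1: φ=-135°, α=75°
  cosα=0.2588 sinα=0.9659 | (7,1) | tMaxX 2.3569 tMaxY 0.8489 | tΔX 3.8637 tΔY 1.0353
    t=0.8489 [y] (7,2)
    t=1.8842 [y] (7,3)
    t=2.3569 [x] (8,3) — stop
  → r_1 = 2.3569
beam 2: φ=-90°, α=120°
  cosα=-0.5000 sinα=0.8660 | (7,1) | tMaxX 0.7800 tMaxY 0.9469 | tΔX 2.0000 tΔY 1.1547
    t=0.7800 [x] (6,1)
    t=0.9469 [y] (6,2)
    t=2.1016 [y] (6,3)
    t=2.7800 [x] (5,3)
    t=3.2563 [y] (5,4)
    t=4.4110 [y] (5,5)
    t=4.7800 [x] (4,5)
    t=5.5657 [y] (4,6)
    t=6.7204 [y] (4,7)
    t=6.7800 [x] (3,7)
    t=7.8751 [y] (3,8)
    t=8.7800 [x] (2,8) — stop
  → r_2 = 8.7800
beam 3: φ=-45°, α=165°
  cosα=-0.9659 sinα=0.2588 | (7,1) | tMaxX 0.4038 tMaxY 3.1682 | tΔX 1.0353 tΔY 3.8637
    t=0.4038 [x] (6,1)
    t=1.4390 [x] (5,1)
    t=2.4743 [x] (4,1)
    t=3.1682 [y] (4,2)
    t=3.5096 [x] (3,2)
    t=4.5449 [x] (2,2)
    t=5.5801 [x] (1,2)
    t=6.6154 [x] (0,2) — stop
  → r_3 = 6.6154
beam 4: φ=0°, α=210°
  cosα=-0.8660 sinα=-0.5000 | (7,1) | tMaxX 0.4503 tMaxY 0.3600 | tΔX 1.1547 tΔY 2.0000
    t=0.3600 [y] (7,0) — stop
  → r_4 = 0.3600
beam 5: φ=45°, α=255°
  cosα=-0.2588 sinα=-0.9659 | (7,1) | tMaxX 1.5068 tMaxY 0.1863 | tΔX 3.8637 tΔY 1.0353
    t=0.1863 [y] (7,0) — stop
  → r_5 = 0.1863
beam 6: φ=90°, α=300°
  cosα=0.5000 sinα=-0.8660 | (7,1) | tMaxX 1.2200 tMaxY 0.2078 | tΔX 2.0000 tΔY 1.1547
    t=0.2078 [y] (7,0) — stop
  → r_6 = 0.2078
beam 7: φ=135°, α=345°
  cosα=0.9659 sinα=-0.2588 | (7,1) | tMaxX 0.6315 tMaxY 0.6955 | tΔX 1.0353 tΔY 3.8637
    t=0.6315 [x] (8,1) — stop
  → r_7 = 0.6315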